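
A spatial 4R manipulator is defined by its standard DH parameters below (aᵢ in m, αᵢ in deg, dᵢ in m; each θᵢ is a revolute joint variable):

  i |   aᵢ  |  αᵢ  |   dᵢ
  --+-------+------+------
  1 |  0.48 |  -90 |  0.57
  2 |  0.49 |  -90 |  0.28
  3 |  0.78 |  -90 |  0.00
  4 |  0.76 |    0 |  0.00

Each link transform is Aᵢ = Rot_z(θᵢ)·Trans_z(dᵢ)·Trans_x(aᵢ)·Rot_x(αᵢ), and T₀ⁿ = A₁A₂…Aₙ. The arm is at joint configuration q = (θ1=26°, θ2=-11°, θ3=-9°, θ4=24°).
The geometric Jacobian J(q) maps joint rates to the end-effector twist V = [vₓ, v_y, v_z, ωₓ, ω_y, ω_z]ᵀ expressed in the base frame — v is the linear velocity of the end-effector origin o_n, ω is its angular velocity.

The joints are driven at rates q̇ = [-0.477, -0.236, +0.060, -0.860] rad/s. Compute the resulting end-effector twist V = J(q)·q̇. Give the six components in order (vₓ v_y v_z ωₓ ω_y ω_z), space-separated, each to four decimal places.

0.9296 -0.8348 -0.0965 -0.3773 0.4985 -0.5616

o_n = [1.8716, 1.4810, 1.2448]
J₁: ẑ×o_n = [-1.4810, 1.8716, 0.0000], ω = ẑ
J2: z=[-0.4384, 0.8988, 0.0000] o=[0.4314, 0.2104, 0.5700] → [0.6065, 0.2958, -1.8514, -0.4384, 0.8988, 0.0000]
J3: z=[0.1715, 0.0836, -0.9816] o=[0.7410, 0.6729, 0.6635] → [0.8418, -1.2095, 0.0440, 0.1715, 0.0836, -0.9816]
J4: z=[0.5710, -0.8204, 0.0298] o=[1.3672, 1.1141, 0.8105] → [-0.3672, -0.2329, 0.6233, 0.5710, -0.8204, 0.0298]
V = J·q̇ = [0.9296, -0.8348, -0.0965, -0.3773, 0.4985, -0.5616]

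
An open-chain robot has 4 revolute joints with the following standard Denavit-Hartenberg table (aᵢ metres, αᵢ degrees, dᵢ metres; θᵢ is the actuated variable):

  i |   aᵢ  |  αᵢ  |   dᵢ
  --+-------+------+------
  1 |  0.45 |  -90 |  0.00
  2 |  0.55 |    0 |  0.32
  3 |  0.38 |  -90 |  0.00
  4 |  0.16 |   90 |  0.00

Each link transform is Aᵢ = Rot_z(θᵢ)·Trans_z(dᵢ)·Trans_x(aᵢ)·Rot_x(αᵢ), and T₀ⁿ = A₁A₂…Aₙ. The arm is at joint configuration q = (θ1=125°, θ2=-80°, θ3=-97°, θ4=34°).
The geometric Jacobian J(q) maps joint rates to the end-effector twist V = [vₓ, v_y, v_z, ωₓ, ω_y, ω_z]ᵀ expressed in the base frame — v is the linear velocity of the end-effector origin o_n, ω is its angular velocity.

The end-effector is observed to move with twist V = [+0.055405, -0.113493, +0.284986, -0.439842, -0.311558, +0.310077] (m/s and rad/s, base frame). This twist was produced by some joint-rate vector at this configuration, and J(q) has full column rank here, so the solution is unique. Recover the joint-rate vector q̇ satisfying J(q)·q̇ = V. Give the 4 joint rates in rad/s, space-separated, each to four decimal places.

0.3660 -0.0920 0.6310 -0.0560

o_n = [-0.2081, -0.1047, 0.5685]
J₁: ẑ×o_n = [0.1047, -0.2081, 0.0000], ω = ẑ
J2: z=[-0.8192, -0.5736, 0.0000] o=[-0.2581, 0.3686, 0.0000] → [-0.3261, 0.4657, 0.4164, -0.8192, -0.5736, 0.0000]
J3: z=[-0.8192, -0.5736, 0.0000] o=[-0.5750, 0.2633, 0.5416] → [-0.0154, 0.0220, 0.5119, -0.8192, -0.5736, 0.0000]
J4: z=[-0.0300, 0.0429, 0.9986] o=[-0.3574, -0.0475, 0.5615] → [0.0574, 0.1493, -0.0047, -0.0300, 0.0429, 0.9986]
q̇ = J⁺·V = [0.3660, -0.0920, 0.6310, -0.0560]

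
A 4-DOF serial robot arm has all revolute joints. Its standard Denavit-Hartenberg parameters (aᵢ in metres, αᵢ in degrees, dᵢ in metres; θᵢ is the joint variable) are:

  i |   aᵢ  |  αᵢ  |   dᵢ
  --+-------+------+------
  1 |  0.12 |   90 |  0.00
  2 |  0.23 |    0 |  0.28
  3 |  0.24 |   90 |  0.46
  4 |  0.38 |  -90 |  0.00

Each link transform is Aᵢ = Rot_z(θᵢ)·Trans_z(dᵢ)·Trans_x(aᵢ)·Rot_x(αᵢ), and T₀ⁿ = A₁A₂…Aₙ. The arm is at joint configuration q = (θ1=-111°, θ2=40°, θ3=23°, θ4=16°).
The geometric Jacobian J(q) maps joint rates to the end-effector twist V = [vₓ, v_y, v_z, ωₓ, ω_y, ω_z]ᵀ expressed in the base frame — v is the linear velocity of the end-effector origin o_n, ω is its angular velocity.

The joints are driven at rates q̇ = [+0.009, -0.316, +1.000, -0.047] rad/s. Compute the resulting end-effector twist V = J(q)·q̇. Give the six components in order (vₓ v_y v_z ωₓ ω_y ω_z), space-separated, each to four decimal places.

0.1328 0.2836 0.1367 -0.6236 0.2842 0.0303

o_n = [-0.9933, -0.2303, 0.6871]
J₁: ẑ×o_n = [0.2303, -0.9933, 0.0000], ω = ẑ
J2: z=[-0.9336, 0.3584, 0.0000] o=[-0.0430, -0.1120, 0.0000] → [0.2463, 0.6415, 0.4510, -0.9336, 0.3584, 0.0000]
J3: z=[-0.9336, 0.3584, 0.0000] o=[-0.3675, -0.1762, 0.1478] → [0.1933, 0.5035, 0.2748, -0.9336, 0.3584, 0.0000]
J4: z=[-0.3193, -0.8318, -0.4540] o=[-0.8360, -0.1130, 0.3617] → [-0.3240, 0.1753, -0.0933, -0.3193, -0.8318, -0.4540]
V = J·q̇ = [0.1328, 0.2836, 0.1367, -0.6236, 0.2842, 0.0303]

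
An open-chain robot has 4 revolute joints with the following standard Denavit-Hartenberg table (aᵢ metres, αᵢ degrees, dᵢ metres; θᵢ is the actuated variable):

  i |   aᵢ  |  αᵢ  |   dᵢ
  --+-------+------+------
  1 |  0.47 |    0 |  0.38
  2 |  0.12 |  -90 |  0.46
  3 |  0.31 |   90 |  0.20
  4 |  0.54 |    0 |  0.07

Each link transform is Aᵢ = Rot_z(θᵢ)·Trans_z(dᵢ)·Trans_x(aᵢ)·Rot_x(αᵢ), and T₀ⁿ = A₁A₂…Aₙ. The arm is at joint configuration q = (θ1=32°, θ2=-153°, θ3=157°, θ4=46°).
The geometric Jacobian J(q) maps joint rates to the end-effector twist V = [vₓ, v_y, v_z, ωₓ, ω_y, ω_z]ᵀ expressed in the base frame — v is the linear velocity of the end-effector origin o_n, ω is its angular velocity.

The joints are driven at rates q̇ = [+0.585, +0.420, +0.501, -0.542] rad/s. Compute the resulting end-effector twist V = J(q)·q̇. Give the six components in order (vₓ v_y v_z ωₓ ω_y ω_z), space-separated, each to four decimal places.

-0.2462 1.4037 0.2200 0.5385 -0.0765 1.5039

o_n = [1.1519, 0.3603, 0.5079]
J₁: ẑ×o_n = [-0.3603, 1.1519, 0.0000], ω = ẑ
J2: z=[0.0000, 0.0000, 1.0000] o=[0.3986, 0.2491, 0.3800] → [-0.1112, 0.7533, 0.0000, 0.0000, 0.0000, 1.0000]
J3: z=[0.8572, -0.5150, 0.0000] o=[0.3368, 0.1462, 0.8400] → [0.1711, 0.2847, 0.6033, 0.8572, -0.5150, 0.0000]
J4: z=[-0.2012, -0.3349, -0.9205] o=[0.6552, 0.2878, 0.7189] → [0.1374, -0.4997, 0.1518, -0.2012, -0.3349, -0.9205]
V = J·q̇ = [-0.2462, 1.4037, 0.2200, 0.5385, -0.0765, 1.5039]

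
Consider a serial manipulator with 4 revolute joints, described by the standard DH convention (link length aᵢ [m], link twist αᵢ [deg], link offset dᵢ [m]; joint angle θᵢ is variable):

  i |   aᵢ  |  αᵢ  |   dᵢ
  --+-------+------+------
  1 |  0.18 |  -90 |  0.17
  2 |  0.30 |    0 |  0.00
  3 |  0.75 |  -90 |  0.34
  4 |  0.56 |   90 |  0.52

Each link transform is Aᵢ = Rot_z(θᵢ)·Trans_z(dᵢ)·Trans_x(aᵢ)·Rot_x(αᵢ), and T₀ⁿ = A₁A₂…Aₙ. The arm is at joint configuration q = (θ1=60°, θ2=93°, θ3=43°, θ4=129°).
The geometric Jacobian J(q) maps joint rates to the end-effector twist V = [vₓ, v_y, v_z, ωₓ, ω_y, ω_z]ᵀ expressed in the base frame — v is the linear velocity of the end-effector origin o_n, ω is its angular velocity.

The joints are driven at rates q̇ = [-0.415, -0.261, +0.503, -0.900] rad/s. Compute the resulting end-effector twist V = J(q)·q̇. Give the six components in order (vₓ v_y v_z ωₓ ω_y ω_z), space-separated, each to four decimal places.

o_n = [-0.1590, -0.4658, -0.0317]
J₁: ẑ×o_n = [0.4658, -0.1590, 0.0000], ω = ẑ
J2: z=[-0.8660, 0.5000, 0.0000] o=[0.0900, 0.1559, 0.1700] → [-0.1009, -0.1747, 0.6629, -0.8660, 0.5000, 0.0000]
J3: z=[-0.8660, 0.5000, 0.0000] o=[0.0821, 0.1423, -0.1296] → [0.0489, 0.0848, 0.6472, -0.8660, 0.5000, 0.0000]
J4: z=[-0.3473, -0.6016, 0.7193] o=[-0.4821, -0.1549, -0.6506] → [-0.1487, 0.4473, 0.3023, -0.3473, -0.6016, 0.7193]
V = J·q̇ = [-0.0086, -0.2484, -0.1196, 0.1030, 0.6624, -1.0624]

-0.0086 -0.2484 -0.1196 0.1030 0.6624 -1.0624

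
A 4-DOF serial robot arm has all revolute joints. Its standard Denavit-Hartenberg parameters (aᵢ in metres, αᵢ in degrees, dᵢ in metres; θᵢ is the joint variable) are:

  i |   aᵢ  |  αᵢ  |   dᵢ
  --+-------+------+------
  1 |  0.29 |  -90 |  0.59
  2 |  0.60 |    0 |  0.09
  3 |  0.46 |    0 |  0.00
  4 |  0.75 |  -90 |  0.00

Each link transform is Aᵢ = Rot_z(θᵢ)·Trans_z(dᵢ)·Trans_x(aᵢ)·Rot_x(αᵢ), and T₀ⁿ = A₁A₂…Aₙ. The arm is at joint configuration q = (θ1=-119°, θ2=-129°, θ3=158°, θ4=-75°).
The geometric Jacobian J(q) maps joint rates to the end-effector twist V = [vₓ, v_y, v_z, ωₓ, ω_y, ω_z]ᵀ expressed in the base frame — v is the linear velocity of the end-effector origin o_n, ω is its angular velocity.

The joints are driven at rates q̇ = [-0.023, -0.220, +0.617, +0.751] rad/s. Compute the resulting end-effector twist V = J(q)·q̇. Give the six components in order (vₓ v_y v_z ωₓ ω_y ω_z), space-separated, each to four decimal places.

o_n = [-0.3265, -0.7746, 1.3728]
J₁: ẑ×o_n = [0.7746, -0.3265, 0.0000], ω = ẑ
J2: z=[0.8746, -0.4848, 0.0000] o=[-0.1406, -0.2536, 0.5900] → [-0.3795, -0.6846, -0.5457, 0.8746, -0.4848, 0.0000]
J3: z=[0.8746, -0.4848, 0.0000] o=[0.1212, 0.0330, 1.0563] → [-0.1534, -0.2768, -0.9233, 0.8746, -0.4848, 0.0000]
J4: z=[0.8746, -0.4848, 0.0000] o=[-0.0739, -0.3189, 0.8333] → [-0.2616, -0.4719, -0.5210, 0.8746, -0.4848, 0.0000]
V = J·q̇ = [-0.2254, -0.3670, -0.8409, 1.0041, -0.5566, -0.0230]

-0.2254 -0.3670 -0.8409 1.0041 -0.5566 -0.0230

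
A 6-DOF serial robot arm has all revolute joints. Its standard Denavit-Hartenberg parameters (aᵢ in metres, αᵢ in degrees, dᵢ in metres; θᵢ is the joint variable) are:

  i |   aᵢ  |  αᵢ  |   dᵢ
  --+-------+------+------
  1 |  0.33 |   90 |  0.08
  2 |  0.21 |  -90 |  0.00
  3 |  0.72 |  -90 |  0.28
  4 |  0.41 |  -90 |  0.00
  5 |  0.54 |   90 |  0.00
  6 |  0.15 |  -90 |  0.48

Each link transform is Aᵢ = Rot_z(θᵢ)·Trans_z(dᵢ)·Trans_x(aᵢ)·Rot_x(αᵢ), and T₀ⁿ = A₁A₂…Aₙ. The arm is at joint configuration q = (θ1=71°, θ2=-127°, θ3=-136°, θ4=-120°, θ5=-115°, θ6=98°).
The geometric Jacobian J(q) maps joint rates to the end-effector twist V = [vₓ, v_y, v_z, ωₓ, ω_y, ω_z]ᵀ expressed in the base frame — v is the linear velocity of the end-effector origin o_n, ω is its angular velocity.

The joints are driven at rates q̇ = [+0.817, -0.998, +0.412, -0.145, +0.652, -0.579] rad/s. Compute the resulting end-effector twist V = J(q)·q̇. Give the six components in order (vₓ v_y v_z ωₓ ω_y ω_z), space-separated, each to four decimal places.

o_n = [1.0235, 0.3096, 0.2357]
J₁: ẑ×o_n = [-0.3096, 1.0235, 0.0000], ω = ẑ
J2: z=[0.9455, -0.3256, 0.0000] o=[0.1074, 0.3120, 0.0800] → [-0.0507, -0.1473, 0.2959, 0.9455, -0.3256, 0.0000]
J3: z=[0.2600, 0.7551, -0.6018] o=[0.0663, 0.1925, -0.0877] → [0.3147, -0.6601, -0.6924, 0.2600, 0.7551, -0.6018]
J4: z=[0.5440, -0.6295, -0.5548] o=[0.7135, 0.5358, 0.1574] → [-0.1748, -0.2146, 0.0720, 0.5440, -0.6295, -0.5548]
J5: z=[0.8209, 0.5362, 0.1966] o=[0.6423, 0.7664, -0.1740] → [0.3095, -0.2614, -0.5794, 0.8209, 0.5362, 0.1966]
J6: z=[-0.0725, -0.2437, 0.9671] o=[0.9482, 0.3300, -0.2611] → [-0.1013, 0.1089, 0.0198, -0.0725, -0.2437, 0.9671]
V = J·q̇ = [0.2132, 0.5088, -0.9803, -0.3382, 1.2180, 0.2177]

0.2132 0.5088 -0.9803 -0.3382 1.2180 0.2177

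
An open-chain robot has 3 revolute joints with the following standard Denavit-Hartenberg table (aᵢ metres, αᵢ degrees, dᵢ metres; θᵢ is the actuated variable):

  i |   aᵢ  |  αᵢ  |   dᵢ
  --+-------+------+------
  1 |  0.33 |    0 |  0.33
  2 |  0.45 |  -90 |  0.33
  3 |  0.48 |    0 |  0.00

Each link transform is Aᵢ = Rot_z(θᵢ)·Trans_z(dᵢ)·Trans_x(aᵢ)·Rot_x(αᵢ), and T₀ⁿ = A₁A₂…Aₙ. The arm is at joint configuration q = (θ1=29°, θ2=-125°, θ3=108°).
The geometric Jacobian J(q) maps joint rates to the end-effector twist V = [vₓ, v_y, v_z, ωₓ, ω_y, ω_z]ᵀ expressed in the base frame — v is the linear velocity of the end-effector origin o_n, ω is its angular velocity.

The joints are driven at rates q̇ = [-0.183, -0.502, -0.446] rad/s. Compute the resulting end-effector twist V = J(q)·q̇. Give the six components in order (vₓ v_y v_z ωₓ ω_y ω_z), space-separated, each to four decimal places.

-0.1975 -0.2337 -0.0662 -0.4436 0.0466 -0.6850

o_n = [0.2571, -0.1400, 0.2035]
J₁: ẑ×o_n = [0.1400, 0.2571, -0.0000], ω = ẑ
J2: z=[0.0000, 0.0000, 1.0000] o=[0.2886, 0.1600, 0.3300] → [0.3000, -0.0315, 0.0000, 0.0000, 0.0000, 1.0000]
J3: z=[0.9945, -0.1045, 0.0000] o=[0.2416, -0.2875, 0.6600] → [0.0477, 0.4540, 0.1483, 0.9945, -0.1045, 0.0000]
V = J·q̇ = [-0.1975, -0.2337, -0.0662, -0.4436, 0.0466, -0.6850]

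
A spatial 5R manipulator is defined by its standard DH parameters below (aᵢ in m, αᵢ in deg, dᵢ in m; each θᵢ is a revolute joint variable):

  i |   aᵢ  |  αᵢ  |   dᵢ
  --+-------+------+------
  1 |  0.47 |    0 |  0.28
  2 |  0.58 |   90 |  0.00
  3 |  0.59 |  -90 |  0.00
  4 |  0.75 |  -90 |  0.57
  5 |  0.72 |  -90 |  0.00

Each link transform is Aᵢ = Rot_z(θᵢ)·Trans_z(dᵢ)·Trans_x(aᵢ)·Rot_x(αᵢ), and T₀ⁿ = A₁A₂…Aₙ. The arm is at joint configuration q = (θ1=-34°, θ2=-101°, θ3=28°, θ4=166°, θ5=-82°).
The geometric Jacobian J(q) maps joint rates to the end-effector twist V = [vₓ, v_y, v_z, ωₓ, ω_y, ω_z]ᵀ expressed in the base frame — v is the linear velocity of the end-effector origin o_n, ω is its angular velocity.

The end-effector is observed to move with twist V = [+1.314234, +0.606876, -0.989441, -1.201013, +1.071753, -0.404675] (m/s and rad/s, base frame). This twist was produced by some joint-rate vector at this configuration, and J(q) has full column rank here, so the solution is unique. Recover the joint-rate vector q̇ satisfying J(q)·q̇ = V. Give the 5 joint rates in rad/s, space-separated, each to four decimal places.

o_n = [0.6976, -0.2458, 1.3025]
J₁: ẑ×o_n = [0.2458, 0.6976, -0.0000], ω = ẑ
J2: z=[0.0000, 0.0000, 1.0000] o=[0.3896, -0.2628, 0.2800] → [-0.0170, 0.3079, 0.0000, 0.0000, 0.0000, 1.0000]
J3: z=[-0.7071, 0.7071, 0.0000] o=[-0.0205, -0.6729, 0.2800] → [0.7230, 0.7230, -0.8098, -0.7071, 0.7071, 0.0000]
J4: z=[0.3320, 0.3320, 0.8829] o=[-0.3888, -1.0413, 0.5570] → [-0.4549, 0.7117, -0.0966, 0.3320, 0.3320, 0.8829]
J5: z=[-0.5351, 0.8371, -0.1136] o=[0.3830, -0.5260, 0.7186] → [0.5206, 0.2767, -0.4133, -0.5351, 0.8371, -0.1136]
q̇ = J⁺·V = [0.1810, -0.0510, 0.9240, -0.5150, 0.7040]

0.1810 -0.0510 0.9240 -0.5150 0.7040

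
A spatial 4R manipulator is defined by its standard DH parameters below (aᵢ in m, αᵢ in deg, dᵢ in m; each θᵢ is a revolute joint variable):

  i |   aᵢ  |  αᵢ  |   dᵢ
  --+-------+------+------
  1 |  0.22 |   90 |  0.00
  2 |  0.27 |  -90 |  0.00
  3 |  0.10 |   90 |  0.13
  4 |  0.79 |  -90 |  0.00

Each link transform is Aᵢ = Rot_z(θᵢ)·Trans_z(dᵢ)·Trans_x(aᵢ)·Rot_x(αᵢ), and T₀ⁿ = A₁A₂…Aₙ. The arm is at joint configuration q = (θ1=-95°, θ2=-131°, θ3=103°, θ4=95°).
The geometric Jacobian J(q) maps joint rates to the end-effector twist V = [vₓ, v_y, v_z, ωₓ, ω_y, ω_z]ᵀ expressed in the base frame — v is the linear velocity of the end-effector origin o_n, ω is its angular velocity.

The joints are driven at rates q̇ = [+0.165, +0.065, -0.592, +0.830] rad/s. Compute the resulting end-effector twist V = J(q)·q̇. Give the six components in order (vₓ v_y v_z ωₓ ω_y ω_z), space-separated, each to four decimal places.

-0.4993 0.1484 -0.0532 0.2064 0.9630 -0.0570

o_n = [-0.0342, -0.7394, -0.8001]
J₁: ẑ×o_n = [0.7394, -0.0342, 0.0000], ω = ẑ
J2: z=[-0.9962, 0.0872, 0.0000] o=[-0.0192, -0.2192, 0.0000] → [-0.0697, -0.7970, 0.5195, -0.9962, 0.0872, 0.0000]
J3: z=[-0.0658, -0.7518, -0.6561] o=[-0.0037, -0.0427, -0.2038] → [-0.0087, -0.0192, 0.0229, -0.0658, -0.7518, -0.6561]
J4: z=[0.2798, 0.6172, -0.7354] o=[0.0835, -0.1636, -0.2721] → [-0.7493, 0.2343, -0.0884, 0.2798, 0.6172, -0.7354]
V = J·q̇ = [-0.4993, 0.1484, -0.0532, 0.2064, 0.9630, -0.0570]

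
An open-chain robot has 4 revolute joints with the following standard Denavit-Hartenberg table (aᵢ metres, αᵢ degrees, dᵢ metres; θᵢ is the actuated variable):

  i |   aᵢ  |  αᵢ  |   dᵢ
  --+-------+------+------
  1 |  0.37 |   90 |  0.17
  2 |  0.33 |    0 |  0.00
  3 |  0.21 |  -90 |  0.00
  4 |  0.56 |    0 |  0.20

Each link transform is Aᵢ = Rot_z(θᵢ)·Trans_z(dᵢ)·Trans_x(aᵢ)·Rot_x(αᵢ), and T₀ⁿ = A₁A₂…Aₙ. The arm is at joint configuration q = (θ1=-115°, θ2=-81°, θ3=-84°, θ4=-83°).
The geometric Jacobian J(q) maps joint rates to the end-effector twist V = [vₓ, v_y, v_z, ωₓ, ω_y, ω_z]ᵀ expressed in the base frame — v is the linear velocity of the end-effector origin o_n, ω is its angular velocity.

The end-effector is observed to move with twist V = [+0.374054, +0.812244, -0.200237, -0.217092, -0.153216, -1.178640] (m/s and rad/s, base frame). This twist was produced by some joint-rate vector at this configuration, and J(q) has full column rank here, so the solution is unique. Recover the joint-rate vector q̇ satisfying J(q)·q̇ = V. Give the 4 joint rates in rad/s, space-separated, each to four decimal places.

-0.3180 -0.8410 0.9730 0.8910

o_n = [-0.5902, 0.0495, -0.4211]
J₁: ẑ×o_n = [-0.0495, -0.5902, 0.0000], ω = ẑ
J2: z=[-0.9063, 0.4226, 0.0000] o=[-0.1564, -0.3353, 0.1700] → [-0.2498, -0.5358, -0.1654, -0.9063, 0.4226, 0.0000]
J3: z=[-0.9063, 0.4226, 0.0000] o=[-0.1782, -0.3821, -0.1559] → [-0.1121, -0.2404, -0.2170, -0.9063, 0.4226, 0.0000]
J4: z=[-0.1094, -0.2346, -0.9659] o=[-0.0925, -0.1983, -0.2103] → [0.2888, 0.4577, -0.1439, -0.1094, -0.2346, -0.9659]
q̇ = J⁺·V = [-0.3180, -0.8410, 0.9730, 0.8910]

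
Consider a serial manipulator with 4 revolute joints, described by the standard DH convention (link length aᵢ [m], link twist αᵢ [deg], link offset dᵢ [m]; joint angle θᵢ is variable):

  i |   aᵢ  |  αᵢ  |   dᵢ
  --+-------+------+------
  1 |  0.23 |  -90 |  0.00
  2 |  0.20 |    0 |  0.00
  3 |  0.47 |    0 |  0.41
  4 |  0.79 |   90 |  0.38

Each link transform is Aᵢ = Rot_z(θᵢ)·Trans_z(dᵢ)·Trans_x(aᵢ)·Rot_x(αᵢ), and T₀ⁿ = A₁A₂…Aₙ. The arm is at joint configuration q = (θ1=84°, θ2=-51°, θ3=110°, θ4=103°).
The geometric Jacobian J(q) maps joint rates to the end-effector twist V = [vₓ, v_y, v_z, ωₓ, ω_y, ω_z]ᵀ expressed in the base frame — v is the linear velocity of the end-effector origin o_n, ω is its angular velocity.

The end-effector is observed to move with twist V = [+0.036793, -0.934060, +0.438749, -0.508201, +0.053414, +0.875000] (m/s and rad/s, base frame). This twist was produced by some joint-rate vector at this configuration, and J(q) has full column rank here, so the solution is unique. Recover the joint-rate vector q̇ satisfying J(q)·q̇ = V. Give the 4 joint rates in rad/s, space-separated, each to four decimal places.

0.8750 -0.5490 0.6080 0.4520

o_n = [-0.8017, -0.0700, -0.4916]
J₁: ẑ×o_n = [0.0700, -0.8017, 0.0000], ω = ẑ
J2: z=[-0.9945, 0.1045, 0.0000] o=[0.0240, 0.2287, 0.0000] → [-0.0514, -0.4889, 0.3834, -0.9945, 0.1045, 0.0000]
J3: z=[-0.9945, 0.1045, 0.0000] o=[0.0372, 0.3539, 0.1554] → [-0.0676, -0.6434, 0.5093, -0.9945, 0.1045, 0.0000]
J4: z=[-0.9945, 0.1045, 0.0000] o=[-0.3453, 0.6375, -0.2474] → [-0.0255, -0.2428, 0.7513, -0.9945, 0.1045, 0.0000]
q̇ = J⁺·V = [0.8750, -0.5490, 0.6080, 0.4520]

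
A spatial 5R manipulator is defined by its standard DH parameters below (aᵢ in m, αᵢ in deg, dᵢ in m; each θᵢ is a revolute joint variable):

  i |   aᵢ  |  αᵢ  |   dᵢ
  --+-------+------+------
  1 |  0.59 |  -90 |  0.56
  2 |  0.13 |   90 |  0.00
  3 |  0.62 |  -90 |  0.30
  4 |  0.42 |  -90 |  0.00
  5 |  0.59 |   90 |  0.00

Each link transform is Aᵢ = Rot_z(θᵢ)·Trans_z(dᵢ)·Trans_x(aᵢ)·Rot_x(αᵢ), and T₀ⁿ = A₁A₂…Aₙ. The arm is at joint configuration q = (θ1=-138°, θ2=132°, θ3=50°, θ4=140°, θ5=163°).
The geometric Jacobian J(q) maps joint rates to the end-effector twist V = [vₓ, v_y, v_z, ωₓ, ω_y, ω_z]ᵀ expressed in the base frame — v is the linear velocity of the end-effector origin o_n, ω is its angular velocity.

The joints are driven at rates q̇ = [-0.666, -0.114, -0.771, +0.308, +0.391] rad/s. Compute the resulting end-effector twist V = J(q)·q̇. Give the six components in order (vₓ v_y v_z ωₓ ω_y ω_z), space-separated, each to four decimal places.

o_n = [0.0087, -0.5959, -0.2465]
J₁: ẑ×o_n = [0.5959, 0.0087, -0.0000], ω = ẑ
J2: z=[0.6691, -0.7431, 0.0000] o=[-0.4385, -0.3948, 0.5600] → [0.5994, 0.5397, 0.1978, 0.6691, -0.7431, 0.0000]
J3: z=[-0.5523, -0.4973, -0.6691] o=[-0.3738, -0.3366, 0.4634] → [0.1795, -0.6480, 0.3334, -0.5523, -0.4973, -0.6691]
J4: z=[0.0492, -0.8207, 0.5693] o=[-0.0235, -0.6603, -0.0335] → [0.1382, 0.0288, 0.0296, 0.0492, -0.8207, 0.5693]
J5: z=[-0.9580, -0.2000, -0.2055] o=[-0.1422, -0.4355, 0.3008] → [0.0765, -0.5554, 0.1839, -0.9580, -0.2000, -0.2055]
V = J·q̇ = [-0.5311, 0.2240, -0.1986, -0.0099, 0.1371, -0.0551]

-0.5311 0.2240 -0.1986 -0.0099 0.1371 -0.0551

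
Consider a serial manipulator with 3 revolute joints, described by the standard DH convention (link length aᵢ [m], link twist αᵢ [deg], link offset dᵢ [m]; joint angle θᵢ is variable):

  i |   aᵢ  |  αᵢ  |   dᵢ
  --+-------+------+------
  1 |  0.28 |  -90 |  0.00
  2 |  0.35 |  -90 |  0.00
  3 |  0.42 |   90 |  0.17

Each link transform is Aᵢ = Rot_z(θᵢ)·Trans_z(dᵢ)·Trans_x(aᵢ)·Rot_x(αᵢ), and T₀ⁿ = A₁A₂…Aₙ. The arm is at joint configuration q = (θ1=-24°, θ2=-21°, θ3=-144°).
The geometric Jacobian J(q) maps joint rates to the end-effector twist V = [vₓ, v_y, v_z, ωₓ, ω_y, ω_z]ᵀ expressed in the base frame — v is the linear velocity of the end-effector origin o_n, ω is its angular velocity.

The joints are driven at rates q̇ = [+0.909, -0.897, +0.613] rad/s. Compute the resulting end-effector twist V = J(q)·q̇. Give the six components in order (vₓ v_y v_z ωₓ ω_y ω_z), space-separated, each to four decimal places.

0.2654 0.4585 0.1174 -0.1642 -0.9088 0.3367

o_n = [0.4206, 0.0830, -0.1550]
J₁: ẑ×o_n = [-0.0830, 0.4206, 0.0000], ω = ẑ
J2: z=[0.4067, 0.9135, 0.0000] o=[0.2558, -0.1139, 0.0000] → [-0.1416, 0.0631, -0.0705, 0.4067, 0.9135, 0.0000]
J3: z=[0.3274, -0.1458, -0.9336] o=[0.5543, -0.2468, 0.1254] → [0.3488, 0.2167, 0.0885, 0.3274, -0.1458, -0.9336]
V = J·q̇ = [0.2654, 0.4585, 0.1174, -0.1642, -0.9088, 0.3367]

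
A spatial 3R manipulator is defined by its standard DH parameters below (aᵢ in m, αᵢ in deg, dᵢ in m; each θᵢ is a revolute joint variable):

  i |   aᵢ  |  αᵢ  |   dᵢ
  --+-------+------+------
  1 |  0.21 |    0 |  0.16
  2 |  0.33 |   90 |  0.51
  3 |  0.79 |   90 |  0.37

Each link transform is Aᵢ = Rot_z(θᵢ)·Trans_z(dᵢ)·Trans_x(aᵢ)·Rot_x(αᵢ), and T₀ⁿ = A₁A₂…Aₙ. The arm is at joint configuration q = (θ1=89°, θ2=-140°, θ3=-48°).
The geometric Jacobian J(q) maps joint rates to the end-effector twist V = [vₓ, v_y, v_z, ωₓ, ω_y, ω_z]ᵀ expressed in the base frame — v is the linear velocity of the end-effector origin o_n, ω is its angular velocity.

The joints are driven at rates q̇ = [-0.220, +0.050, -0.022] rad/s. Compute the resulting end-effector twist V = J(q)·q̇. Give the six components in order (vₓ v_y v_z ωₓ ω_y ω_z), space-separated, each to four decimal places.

-0.1150 -0.0337 -0.0116 0.0171 0.0138 -0.1700

o_n = [0.2565, -0.6901, 0.0829]
J₁: ẑ×o_n = [0.6901, 0.2565, -0.0000], ω = ẑ
J2: z=[0.0000, 0.0000, 1.0000] o=[0.0037, 0.2100, 0.1600] → [0.9001, 0.2528, -0.0000, 0.0000, 0.0000, 1.0000]
J3: z=[-0.7771, -0.6293, 0.0000] o=[0.2113, -0.0465, 0.6700] → [0.3695, -0.4563, 0.5286, -0.7771, -0.6293, 0.0000]
V = J·q̇ = [-0.1150, -0.0337, -0.0116, 0.0171, 0.0138, -0.1700]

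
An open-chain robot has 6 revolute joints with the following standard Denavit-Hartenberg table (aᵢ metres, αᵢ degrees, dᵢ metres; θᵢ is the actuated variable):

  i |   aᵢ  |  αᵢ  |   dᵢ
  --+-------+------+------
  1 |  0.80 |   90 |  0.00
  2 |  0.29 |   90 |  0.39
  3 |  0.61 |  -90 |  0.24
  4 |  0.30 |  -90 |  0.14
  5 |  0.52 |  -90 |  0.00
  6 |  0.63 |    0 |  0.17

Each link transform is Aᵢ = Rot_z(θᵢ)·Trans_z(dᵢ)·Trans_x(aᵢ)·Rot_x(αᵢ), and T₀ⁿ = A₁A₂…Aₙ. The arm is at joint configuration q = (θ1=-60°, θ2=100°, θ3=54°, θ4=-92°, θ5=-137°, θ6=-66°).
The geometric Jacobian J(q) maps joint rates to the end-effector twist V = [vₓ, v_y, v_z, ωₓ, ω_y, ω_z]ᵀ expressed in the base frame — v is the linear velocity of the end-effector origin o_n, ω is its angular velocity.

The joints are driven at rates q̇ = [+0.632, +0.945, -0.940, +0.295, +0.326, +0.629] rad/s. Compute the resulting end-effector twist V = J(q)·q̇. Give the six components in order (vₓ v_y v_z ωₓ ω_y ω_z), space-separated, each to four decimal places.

0.6613 -0.1101 0.8989 -1.6295 -0.4582 0.1236

o_n = [-1.1527, -1.6428, 0.3612]
J₁: ẑ×o_n = [1.6428, -1.1527, 0.0000], ω = ẑ
J2: z=[-0.8660, -0.5000, 0.0000] o=[0.4000, -0.6928, 0.0000] → [-0.1806, 0.3128, 0.0464, -0.8660, -0.5000, 0.0000]
J3: z=[0.4924, -0.8529, 0.1736] o=[0.0371, -0.8442, 0.2856] → [0.0742, -0.2438, -1.4079, 0.4924, -0.8529, 0.1736]
J4: z=[-0.4388, -0.4156, -0.7967] o=[-0.3033, -1.2417, 0.6804] → [-0.1869, 0.5367, -0.1770, -0.4388, -0.4156, -0.7967]
J5: z=[-0.7340, -0.3457, 0.5846] o=[-0.2092, -1.5523, 0.6148] → [0.1406, -0.7377, -0.2597, -0.7340, -0.3457, 0.5846]
J6: z=[0.0326, -0.8777, -0.4781] o=[-0.5619, -1.3797, 0.2740] → [-0.2023, 0.2796, -0.5271, 0.0326, -0.8777, -0.4781]
V = J·q̇ = [0.6613, -0.1101, 0.8989, -1.6295, -0.4582, 0.1236]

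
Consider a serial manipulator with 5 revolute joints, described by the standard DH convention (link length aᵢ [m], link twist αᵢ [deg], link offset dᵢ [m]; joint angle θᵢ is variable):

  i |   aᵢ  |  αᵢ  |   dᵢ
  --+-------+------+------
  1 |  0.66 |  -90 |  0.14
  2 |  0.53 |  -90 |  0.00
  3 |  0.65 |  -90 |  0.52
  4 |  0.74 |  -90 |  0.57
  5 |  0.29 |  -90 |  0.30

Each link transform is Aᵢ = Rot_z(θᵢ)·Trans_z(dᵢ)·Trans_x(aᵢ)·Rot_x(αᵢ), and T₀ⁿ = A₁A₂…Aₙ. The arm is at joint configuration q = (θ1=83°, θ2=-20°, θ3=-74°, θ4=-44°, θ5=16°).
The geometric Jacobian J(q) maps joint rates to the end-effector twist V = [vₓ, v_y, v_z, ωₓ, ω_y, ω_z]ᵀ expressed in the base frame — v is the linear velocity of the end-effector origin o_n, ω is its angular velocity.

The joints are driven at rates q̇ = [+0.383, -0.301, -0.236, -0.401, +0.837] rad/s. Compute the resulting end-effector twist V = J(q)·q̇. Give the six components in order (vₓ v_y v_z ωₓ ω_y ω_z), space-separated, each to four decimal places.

o_n = [-1.0966, 2.5113, -0.3185]
J₁: ẑ×o_n = [-2.5113, -1.0966, 0.0000], ω = ẑ
J2: z=[-0.9925, 0.1219, 0.0000] o=[0.0804, 0.6551, 0.1400] → [-0.0559, -0.4550, -1.6989, -0.9925, 0.1219, 0.0000]
J3: z=[0.0417, 0.3395, -0.9397] o=[0.1411, 1.1494, 0.3213] → [1.0626, 1.1898, 0.4770, 0.0417, 0.3395, -0.9397]
J4: z=[0.3837, 0.8630, 0.3288] o=[-0.4368, 1.5692, -0.1061] → [-0.4930, -0.1354, 0.9308, 0.3837, 0.8630, 0.3288]
J5: z=[-0.6708, 0.0158, 0.7414] o=[-0.6878, 2.4348, -0.3516] → [-0.0562, -0.2809, -0.0449, -0.6708, 0.0158, 0.7414]
V = J·q̇ = [-1.0451, -0.7447, -0.0120, -0.4264, -0.4496, 1.0935]

-1.0451 -0.7447 -0.0120 -0.4264 -0.4496 1.0935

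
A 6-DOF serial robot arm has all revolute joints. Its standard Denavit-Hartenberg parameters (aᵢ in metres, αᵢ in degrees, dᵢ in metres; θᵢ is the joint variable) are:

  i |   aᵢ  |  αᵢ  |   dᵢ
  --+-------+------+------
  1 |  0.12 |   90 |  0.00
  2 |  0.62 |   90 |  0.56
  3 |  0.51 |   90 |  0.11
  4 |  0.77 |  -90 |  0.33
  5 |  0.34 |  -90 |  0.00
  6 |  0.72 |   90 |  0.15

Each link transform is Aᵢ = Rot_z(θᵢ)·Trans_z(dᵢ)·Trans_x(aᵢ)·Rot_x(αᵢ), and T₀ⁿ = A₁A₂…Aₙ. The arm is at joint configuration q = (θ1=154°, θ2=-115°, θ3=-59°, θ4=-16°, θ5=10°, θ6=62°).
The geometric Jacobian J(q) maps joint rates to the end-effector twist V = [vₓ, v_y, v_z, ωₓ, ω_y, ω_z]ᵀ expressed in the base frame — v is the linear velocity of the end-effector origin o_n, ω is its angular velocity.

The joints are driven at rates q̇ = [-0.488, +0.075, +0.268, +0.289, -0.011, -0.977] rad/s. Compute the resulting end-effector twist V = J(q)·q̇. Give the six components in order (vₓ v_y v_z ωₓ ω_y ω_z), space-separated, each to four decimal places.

0.0767 -0.4885 -0.6699 -0.5142 -0.5354 0.4983

o_n = [-0.6923, -0.6897, -1.6777]
J₁: ẑ×o_n = [0.6897, -0.6923, 0.0000], ω = ẑ
J2: z=[0.4384, 0.8988, 0.0000] o=[-0.1079, 0.0526, 0.0000] → [-1.5079, 0.7354, 0.1999, 0.4384, 0.8988, 0.0000]
J3: z=[0.8146, -0.3973, 0.4226] o=[0.3731, 0.4411, -0.5619] → [0.9212, 0.4586, -1.3444, 0.8146, -0.3973, 0.4226]
J4: z=[-0.5514, -0.3041, 0.7769] o=[0.3709, -0.0442, -0.7535] → [0.7825, -1.3355, 0.0326, -0.5514, -0.3041, 0.7769]
J5: z=[0.7334, -0.6206, 0.2776] o=[-0.1173, -0.7011, -0.9323] → [0.4594, 0.3870, -0.3485, 0.7334, -0.6206, 0.2776]
J6: z=[0.6120, 0.4250, -0.6669] o=[-0.2179, -0.9252, -1.1674] → [-0.0598, 0.6287, 0.3458, 0.6120, 0.4250, -0.6669]
V = J·q̇ = [0.0767, -0.4885, -0.6699, -0.5142, -0.5354, 0.4983]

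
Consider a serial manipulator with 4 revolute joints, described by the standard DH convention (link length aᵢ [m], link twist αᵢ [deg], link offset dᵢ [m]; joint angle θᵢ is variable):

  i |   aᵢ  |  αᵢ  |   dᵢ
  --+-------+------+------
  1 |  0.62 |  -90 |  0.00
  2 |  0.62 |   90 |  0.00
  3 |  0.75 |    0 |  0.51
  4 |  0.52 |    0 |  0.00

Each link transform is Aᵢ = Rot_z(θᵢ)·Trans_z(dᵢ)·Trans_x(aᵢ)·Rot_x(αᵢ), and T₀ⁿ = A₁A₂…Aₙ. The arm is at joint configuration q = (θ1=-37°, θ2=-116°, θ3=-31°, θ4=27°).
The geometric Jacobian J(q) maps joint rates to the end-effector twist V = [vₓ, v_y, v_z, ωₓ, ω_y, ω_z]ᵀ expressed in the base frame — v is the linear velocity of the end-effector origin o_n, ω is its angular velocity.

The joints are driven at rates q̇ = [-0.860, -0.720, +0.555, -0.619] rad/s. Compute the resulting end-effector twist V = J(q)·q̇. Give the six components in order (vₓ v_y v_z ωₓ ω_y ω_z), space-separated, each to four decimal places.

o_n = [-0.7490, 0.0353, 1.3777]
J₁: ẑ×o_n = [-0.0353, -0.7490, 0.0000], ω = ẑ
J2: z=[0.6018, 0.7986, 0.0000] o=[0.4952, -0.3731, 0.0000] → [1.1003, -0.8291, 1.2394, 0.6018, 0.7986, 0.0000]
J3: z=[-0.7178, 0.5409, -0.4384] o=[0.2781, -0.2096, 0.5573] → [0.5511, 1.0392, 0.3798, -0.7178, 0.5409, -0.4384]
J4: z=[-0.7178, 0.5409, -0.4384] o=[-0.5455, -0.0726, 0.9115] → [0.2995, 0.4238, 0.0326, -0.7178, 0.5409, -0.4384]
V = J·q̇ = [-0.6414, 1.5555, -0.7018, -0.3874, -0.6096, -0.8319]

-0.6414 1.5555 -0.7018 -0.3874 -0.6096 -0.8319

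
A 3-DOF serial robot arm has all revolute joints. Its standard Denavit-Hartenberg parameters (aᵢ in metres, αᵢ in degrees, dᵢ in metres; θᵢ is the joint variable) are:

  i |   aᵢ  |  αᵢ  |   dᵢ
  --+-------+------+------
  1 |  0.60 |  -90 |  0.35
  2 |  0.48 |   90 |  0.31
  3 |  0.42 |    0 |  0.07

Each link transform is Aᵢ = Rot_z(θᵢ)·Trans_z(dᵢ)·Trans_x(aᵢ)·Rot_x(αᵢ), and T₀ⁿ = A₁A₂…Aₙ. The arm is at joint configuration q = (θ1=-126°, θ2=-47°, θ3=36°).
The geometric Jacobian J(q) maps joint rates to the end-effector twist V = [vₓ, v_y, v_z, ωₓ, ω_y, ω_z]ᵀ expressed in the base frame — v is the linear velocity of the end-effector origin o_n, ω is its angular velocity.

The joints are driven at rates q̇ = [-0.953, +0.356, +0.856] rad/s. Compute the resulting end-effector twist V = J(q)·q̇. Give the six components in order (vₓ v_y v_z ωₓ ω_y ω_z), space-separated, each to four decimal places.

o_n = [-0.2007, -1.2236, 0.9973]
J₁: ẑ×o_n = [1.2236, -0.2007, 0.0000], ω = ẑ
J2: z=[0.8090, -0.5878, 0.0000] o=[-0.3527, -0.4854, 0.3500] → [-0.3805, -0.5237, -0.5079, 0.8090, -0.5878, 0.0000]
J3: z=[0.4299, 0.5917, 0.6820] o=[-0.2943, -0.9325, 0.7010] → [0.3739, -0.0635, -0.1805, 0.4299, 0.5917, 0.6820]
V = J·q̇ = [-0.9815, -0.0495, -0.3354, 0.6560, 0.2972, -0.3692]

-0.9815 -0.0495 -0.3354 0.6560 0.2972 -0.3692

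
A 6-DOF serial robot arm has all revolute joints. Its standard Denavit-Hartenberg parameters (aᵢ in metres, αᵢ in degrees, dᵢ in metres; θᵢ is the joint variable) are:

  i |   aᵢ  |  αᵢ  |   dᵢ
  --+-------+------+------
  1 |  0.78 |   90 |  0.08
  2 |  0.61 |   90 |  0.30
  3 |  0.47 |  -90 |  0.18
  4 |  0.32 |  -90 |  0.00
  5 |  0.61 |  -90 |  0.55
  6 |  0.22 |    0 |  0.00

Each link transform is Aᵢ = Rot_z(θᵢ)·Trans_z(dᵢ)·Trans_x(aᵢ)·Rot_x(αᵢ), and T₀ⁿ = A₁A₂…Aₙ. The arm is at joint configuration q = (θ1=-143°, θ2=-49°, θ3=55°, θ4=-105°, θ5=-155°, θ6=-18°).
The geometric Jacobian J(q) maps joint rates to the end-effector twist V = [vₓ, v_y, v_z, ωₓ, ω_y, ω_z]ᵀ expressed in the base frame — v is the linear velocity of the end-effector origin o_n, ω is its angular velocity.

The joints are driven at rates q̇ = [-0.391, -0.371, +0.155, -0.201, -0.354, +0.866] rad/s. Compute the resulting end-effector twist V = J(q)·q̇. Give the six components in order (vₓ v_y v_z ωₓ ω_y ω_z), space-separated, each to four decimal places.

o_n = [-2.0684, 0.2721, -0.6308]
J₁: ẑ×o_n = [-0.2721, -2.0684, 0.0000], ω = ẑ
J2: z=[-0.6018, 0.7986, 0.0000] o=[-0.6229, -0.4694, 0.0800] → [-0.5677, -0.4278, 0.7082, -0.6018, 0.7986, 0.0000]
J3: z=[0.6027, 0.4542, -0.6561] o=[-1.1231, -0.4707, -0.3804] → [0.3735, 0.7712, 0.8771, 0.6027, 0.4542, -0.6561]
J4: z=[0.0840, 0.7815, 0.6182] o=[-1.3875, -0.1879, -0.7019] → [-0.2288, -0.4269, 0.5708, 0.0840, 0.7815, 0.6182]
J5: z=[-0.6105, 0.5307, -0.5879] o=[-1.1355, -0.0829, -0.8689] → [0.3351, 0.6938, 0.2784, -0.6105, 0.5307, -0.5879]
J6: z=[0.4090, 0.8469, 0.3398] o=[-1.8850, 0.2291, -0.7444] → [0.0816, -0.1088, 0.1729, 0.4090, 0.8469, 0.3398]
V = J·q̇ = [0.3730, 0.8330, -0.1903, 0.8701, 0.1626, -0.1145]

0.3730 0.8330 -0.1903 0.8701 0.1626 -0.1145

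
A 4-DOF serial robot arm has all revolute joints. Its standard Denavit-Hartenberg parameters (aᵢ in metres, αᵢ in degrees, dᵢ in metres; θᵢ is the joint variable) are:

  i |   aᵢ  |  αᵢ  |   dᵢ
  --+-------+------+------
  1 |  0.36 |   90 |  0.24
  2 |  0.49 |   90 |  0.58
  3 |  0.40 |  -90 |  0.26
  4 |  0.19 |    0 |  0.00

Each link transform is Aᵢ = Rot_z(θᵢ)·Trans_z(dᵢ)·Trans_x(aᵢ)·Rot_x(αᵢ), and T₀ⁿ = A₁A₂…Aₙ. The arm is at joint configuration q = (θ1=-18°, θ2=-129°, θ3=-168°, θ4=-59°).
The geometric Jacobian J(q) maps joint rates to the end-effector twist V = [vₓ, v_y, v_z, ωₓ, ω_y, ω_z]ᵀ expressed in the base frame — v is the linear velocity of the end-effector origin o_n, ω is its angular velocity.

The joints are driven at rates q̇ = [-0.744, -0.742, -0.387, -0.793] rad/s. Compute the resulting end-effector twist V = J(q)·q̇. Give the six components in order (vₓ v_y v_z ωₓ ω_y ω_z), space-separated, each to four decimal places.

-0.3333 -0.1411 0.2270 0.3743 -0.1570 -0.8594

o_n = [-0.1192, -0.4623, 0.5038]
J₁: ẑ×o_n = [0.4623, -0.1192, 0.0000], ω = ẑ
J2: z=[-0.3090, -0.9511, 0.0000] o=[0.3424, -0.1112, 0.2400] → [-0.2509, 0.0815, -0.3305, -0.3090, -0.9511, 0.0000]
J3: z=[-0.7391, 0.2402, 0.6293] o=[-0.1301, -0.5676, -0.1408] → [0.0885, 0.4833, -0.0804, -0.7391, 0.2402, 0.6293]
J4: z=[0.1778, 0.9707, -0.1616] o=[-0.0624, -0.5021, 0.3269] → [0.1781, -0.0223, 0.0622, 0.1778, 0.9707, -0.1616]
V = J·q̇ = [-0.3333, -0.1411, 0.2270, 0.3743, -0.1570, -0.8594]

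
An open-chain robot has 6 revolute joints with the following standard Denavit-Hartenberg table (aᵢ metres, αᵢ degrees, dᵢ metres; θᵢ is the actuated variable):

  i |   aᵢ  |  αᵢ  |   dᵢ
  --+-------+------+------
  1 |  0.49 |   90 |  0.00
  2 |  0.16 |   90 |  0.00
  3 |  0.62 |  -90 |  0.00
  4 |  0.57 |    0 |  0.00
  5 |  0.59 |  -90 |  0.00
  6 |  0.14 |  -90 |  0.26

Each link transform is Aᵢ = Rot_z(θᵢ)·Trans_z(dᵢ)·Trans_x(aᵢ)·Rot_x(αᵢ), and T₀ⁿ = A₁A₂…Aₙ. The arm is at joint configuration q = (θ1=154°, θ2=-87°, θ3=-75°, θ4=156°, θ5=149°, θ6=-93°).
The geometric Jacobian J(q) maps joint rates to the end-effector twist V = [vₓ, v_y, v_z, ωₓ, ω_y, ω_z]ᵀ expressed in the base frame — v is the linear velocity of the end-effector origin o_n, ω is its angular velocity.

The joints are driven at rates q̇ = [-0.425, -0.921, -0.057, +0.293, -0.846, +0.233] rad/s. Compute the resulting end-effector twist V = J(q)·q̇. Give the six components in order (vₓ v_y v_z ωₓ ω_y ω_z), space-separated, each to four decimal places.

0.7667 0.0530 0.1326 -0.6956 -1.0498 0.0691

o_n = [-0.6336, -0.3455, -0.4668]
J₁: ẑ×o_n = [0.3455, -0.6336, 0.0000], ω = ẑ
J2: z=[0.4384, 0.8988, 0.0000] o=[-0.4404, 0.2148, 0.0000] → [-0.4195, 0.2046, -0.0720, 0.4384, 0.8988, 0.0000]
J3: z=[0.8976, -0.4378, -0.0523] o=[-0.4479, 0.2185, -0.1598] → [0.1049, 0.2853, -0.5874, 0.8976, -0.4378, -0.0523]
J4: z=[0.0680, 0.2548, -0.9646] o=[-0.7180, -0.3161, -0.3200] → [-0.0657, -0.0715, -0.0235, 0.0680, 0.2548, -0.9646]
J5: z=[0.0680, 0.2548, -0.9646] o=[-0.6993, 0.2344, -0.1733] → [-0.6341, -0.0434, -0.0562, 0.0680, 0.2548, -0.9646]
J6: z=[-0.8717, -0.4552, -0.1817] o=[-0.4129, -0.2690, -0.2861] → [0.0684, -0.1174, -0.0338, -0.8717, -0.4552, -0.1817]
V = J·q̇ = [0.7667, 0.0530, 0.1326, -0.6956, -1.0498, 0.0691]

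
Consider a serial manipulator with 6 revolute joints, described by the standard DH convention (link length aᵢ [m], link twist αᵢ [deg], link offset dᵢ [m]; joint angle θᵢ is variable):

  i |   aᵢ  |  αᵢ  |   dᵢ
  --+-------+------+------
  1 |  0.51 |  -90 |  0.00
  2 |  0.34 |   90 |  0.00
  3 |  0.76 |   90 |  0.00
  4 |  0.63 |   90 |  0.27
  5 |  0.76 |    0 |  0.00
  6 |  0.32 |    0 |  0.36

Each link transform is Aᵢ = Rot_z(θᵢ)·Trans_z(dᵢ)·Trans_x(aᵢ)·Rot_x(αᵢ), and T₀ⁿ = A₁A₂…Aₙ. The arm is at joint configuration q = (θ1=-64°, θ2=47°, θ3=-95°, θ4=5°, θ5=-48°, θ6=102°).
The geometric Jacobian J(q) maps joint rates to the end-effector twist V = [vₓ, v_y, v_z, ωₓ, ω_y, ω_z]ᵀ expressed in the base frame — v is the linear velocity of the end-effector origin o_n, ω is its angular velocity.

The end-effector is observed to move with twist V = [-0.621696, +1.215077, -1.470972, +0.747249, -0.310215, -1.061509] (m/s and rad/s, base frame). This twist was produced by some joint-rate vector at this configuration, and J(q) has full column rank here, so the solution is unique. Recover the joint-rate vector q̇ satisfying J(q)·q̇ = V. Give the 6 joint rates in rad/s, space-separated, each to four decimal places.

-0.4580 0.6540 0.5280 -0.8620 0.1560 0.3420

o_n = [-1.6918, -1.3402, -0.3059]
J₁: ẑ×o_n = [1.3402, -1.6918, 0.0000], ω = ẑ
J2: z=[0.8988, 0.4384, 0.0000] o=[0.2236, -0.4584, 0.0000] → [-0.1341, 0.2749, 0.0470, 0.8988, 0.4384, 0.0000]
J3: z=[0.3206, -0.6573, 0.6820] o=[0.3252, -0.6668, -0.2487] → [0.4969, -1.3572, -1.5417, 0.3206, -0.6573, 0.6820]
J4: z=[-0.2195, 0.6489, 0.7286] o=[-0.3751, -0.9581, -0.2002] → [0.2099, -0.9825, 0.9382, -0.2195, 0.6489, 0.7286]
J5: z=[-0.3997, 0.6214, -0.6738] o=[-0.9950, -1.0595, 0.0739] → [-0.4252, 0.3177, 0.5452, -0.3997, 0.6214, -0.6738]
J6: z=[-0.3997, 0.6214, -0.6738] o=[-1.3236, -1.6493, -0.2750] → [0.1891, 0.2357, 0.1052, -0.3997, 0.6214, -0.6738]
q̇ = J⁺·V = [-0.4580, 0.6540, 0.5280, -0.8620, 0.1560, 0.3420]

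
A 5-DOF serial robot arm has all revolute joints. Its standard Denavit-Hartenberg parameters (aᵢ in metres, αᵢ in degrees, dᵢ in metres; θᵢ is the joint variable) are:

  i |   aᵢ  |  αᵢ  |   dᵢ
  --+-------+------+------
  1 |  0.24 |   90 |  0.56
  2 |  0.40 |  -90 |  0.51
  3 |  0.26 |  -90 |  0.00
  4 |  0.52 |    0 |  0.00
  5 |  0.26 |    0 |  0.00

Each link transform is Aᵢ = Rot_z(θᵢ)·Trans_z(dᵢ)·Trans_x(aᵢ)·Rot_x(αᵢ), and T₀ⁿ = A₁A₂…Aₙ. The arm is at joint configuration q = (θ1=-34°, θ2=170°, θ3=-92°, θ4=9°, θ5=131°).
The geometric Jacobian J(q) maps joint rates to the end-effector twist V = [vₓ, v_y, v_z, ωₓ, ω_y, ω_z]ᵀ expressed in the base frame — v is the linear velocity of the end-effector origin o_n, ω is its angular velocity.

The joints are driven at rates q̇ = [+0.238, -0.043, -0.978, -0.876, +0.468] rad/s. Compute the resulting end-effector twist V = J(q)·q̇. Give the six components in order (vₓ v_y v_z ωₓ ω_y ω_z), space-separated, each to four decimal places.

0.5552 -0.5451 -0.4472 0.5057 -0.2721 1.1303

o_n = [-0.6817, -0.8478, 0.8707]
J₁: ẑ×o_n = [0.8478, -0.6817, 0.0000], ω = ẑ
J2: z=[-0.5592, -0.8290, 0.0000] o=[0.1990, -0.1342, 0.5600] → [-0.2576, 0.1737, -0.3310, -0.5592, -0.8290, 0.0000]
J3: z=[-0.1440, 0.0971, -0.9848] o=[-0.4128, -0.3367, 0.6295] → [-0.4799, 0.2995, 0.0997, -0.1440, 0.0971, -0.9848]
J4: z=[-0.8355, 0.5214, 0.1735] o=[-0.5507, -0.5572, 0.6279] → [0.1770, 0.1801, 0.3112, -0.8355, 0.5214, 0.1735]
J5: z=[-0.8355, 0.5214, 0.1735] o=[-0.8114, -1.0005, 0.7049] → [0.0600, 0.1610, -0.1951, -0.8355, 0.5214, 0.1735]
V = J·q̇ = [0.5552, -0.5451, -0.4472, 0.5057, -0.2721, 1.1303]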